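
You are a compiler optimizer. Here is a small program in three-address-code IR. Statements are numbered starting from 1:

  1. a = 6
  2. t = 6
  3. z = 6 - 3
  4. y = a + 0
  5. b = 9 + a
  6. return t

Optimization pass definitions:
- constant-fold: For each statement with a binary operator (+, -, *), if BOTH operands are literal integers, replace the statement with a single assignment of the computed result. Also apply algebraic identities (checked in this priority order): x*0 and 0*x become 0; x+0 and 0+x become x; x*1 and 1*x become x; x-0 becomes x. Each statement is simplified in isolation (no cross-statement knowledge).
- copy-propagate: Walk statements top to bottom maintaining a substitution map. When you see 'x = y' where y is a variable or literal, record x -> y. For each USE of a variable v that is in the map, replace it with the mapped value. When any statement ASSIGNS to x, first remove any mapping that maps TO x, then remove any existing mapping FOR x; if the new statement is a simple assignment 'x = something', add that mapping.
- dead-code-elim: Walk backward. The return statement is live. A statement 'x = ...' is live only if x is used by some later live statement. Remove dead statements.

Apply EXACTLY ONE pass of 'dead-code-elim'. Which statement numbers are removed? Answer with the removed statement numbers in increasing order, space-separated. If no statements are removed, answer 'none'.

Answer: 1 3 4 5

Derivation:
Backward liveness scan:
Stmt 1 'a = 6': DEAD (a not in live set [])
Stmt 2 't = 6': KEEP (t is live); live-in = []
Stmt 3 'z = 6 - 3': DEAD (z not in live set ['t'])
Stmt 4 'y = a + 0': DEAD (y not in live set ['t'])
Stmt 5 'b = 9 + a': DEAD (b not in live set ['t'])
Stmt 6 'return t': KEEP (return); live-in = ['t']
Removed statement numbers: [1, 3, 4, 5]
Surviving IR:
  t = 6
  return t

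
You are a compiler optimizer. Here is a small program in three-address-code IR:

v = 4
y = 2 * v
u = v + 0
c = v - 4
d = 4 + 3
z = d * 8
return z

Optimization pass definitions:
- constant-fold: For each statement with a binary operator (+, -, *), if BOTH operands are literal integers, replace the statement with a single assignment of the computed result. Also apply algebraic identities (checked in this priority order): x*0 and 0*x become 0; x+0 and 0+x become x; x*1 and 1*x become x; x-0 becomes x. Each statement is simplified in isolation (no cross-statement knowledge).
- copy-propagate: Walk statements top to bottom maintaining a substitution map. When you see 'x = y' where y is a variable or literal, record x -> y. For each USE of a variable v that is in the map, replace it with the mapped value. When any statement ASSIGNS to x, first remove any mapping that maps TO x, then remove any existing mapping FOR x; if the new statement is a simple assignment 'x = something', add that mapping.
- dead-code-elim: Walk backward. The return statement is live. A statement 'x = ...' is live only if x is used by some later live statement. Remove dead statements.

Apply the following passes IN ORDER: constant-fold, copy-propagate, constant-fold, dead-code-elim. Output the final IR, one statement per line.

Answer: z = 56
return z

Derivation:
Initial IR:
  v = 4
  y = 2 * v
  u = v + 0
  c = v - 4
  d = 4 + 3
  z = d * 8
  return z
After constant-fold (7 stmts):
  v = 4
  y = 2 * v
  u = v
  c = v - 4
  d = 7
  z = d * 8
  return z
After copy-propagate (7 stmts):
  v = 4
  y = 2 * 4
  u = 4
  c = 4 - 4
  d = 7
  z = 7 * 8
  return z
After constant-fold (7 stmts):
  v = 4
  y = 8
  u = 4
  c = 0
  d = 7
  z = 56
  return z
After dead-code-elim (2 stmts):
  z = 56
  return z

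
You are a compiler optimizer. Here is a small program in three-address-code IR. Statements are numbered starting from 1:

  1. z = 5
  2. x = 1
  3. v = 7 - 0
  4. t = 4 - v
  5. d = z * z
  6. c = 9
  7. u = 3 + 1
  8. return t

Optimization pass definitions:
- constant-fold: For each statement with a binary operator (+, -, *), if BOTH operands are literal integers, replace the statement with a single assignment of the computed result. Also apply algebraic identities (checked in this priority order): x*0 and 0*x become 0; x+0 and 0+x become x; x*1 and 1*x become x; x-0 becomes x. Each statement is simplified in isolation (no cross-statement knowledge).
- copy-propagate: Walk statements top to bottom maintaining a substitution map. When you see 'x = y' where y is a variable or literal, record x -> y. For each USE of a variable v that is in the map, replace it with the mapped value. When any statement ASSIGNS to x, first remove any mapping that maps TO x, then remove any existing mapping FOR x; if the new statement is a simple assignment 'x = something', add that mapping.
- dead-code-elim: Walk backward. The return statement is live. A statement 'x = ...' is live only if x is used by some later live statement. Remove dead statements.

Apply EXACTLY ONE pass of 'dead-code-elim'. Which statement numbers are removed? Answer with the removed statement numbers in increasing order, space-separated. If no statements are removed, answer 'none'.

Backward liveness scan:
Stmt 1 'z = 5': DEAD (z not in live set [])
Stmt 2 'x = 1': DEAD (x not in live set [])
Stmt 3 'v = 7 - 0': KEEP (v is live); live-in = []
Stmt 4 't = 4 - v': KEEP (t is live); live-in = ['v']
Stmt 5 'd = z * z': DEAD (d not in live set ['t'])
Stmt 6 'c = 9': DEAD (c not in live set ['t'])
Stmt 7 'u = 3 + 1': DEAD (u not in live set ['t'])
Stmt 8 'return t': KEEP (return); live-in = ['t']
Removed statement numbers: [1, 2, 5, 6, 7]
Surviving IR:
  v = 7 - 0
  t = 4 - v
  return t

Answer: 1 2 5 6 7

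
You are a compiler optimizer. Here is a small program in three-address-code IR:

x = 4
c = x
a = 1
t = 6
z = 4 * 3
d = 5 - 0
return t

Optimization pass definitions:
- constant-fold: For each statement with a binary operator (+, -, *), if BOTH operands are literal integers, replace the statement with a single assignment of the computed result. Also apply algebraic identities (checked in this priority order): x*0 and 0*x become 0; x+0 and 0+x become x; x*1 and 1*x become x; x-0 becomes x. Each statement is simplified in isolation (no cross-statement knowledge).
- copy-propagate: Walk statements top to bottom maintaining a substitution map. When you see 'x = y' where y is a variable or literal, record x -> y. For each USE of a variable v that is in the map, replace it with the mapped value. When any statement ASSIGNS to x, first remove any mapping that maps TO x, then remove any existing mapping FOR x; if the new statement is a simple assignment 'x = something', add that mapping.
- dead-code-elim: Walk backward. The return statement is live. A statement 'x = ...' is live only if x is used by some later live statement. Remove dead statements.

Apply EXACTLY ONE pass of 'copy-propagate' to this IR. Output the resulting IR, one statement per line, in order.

Answer: x = 4
c = 4
a = 1
t = 6
z = 4 * 3
d = 5 - 0
return 6

Derivation:
Applying copy-propagate statement-by-statement:
  [1] x = 4  (unchanged)
  [2] c = x  -> c = 4
  [3] a = 1  (unchanged)
  [4] t = 6  (unchanged)
  [5] z = 4 * 3  (unchanged)
  [6] d = 5 - 0  (unchanged)
  [7] return t  -> return 6
Result (7 stmts):
  x = 4
  c = 4
  a = 1
  t = 6
  z = 4 * 3
  d = 5 - 0
  return 6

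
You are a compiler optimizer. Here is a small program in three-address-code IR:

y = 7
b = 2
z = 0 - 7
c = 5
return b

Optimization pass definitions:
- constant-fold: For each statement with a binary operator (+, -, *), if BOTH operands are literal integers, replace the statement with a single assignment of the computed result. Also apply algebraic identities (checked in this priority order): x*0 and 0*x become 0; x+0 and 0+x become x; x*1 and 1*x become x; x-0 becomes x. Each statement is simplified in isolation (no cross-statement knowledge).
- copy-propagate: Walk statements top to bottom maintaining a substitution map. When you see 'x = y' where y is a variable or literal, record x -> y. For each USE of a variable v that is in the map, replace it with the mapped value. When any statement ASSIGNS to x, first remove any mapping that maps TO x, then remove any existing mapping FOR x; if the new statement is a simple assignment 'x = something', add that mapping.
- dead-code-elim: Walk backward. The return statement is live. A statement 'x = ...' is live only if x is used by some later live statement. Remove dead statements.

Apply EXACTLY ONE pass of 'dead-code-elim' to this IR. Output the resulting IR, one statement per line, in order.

Answer: b = 2
return b

Derivation:
Applying dead-code-elim statement-by-statement:
  [5] return b  -> KEEP (return); live=['b']
  [4] c = 5  -> DEAD (c not live)
  [3] z = 0 - 7  -> DEAD (z not live)
  [2] b = 2  -> KEEP; live=[]
  [1] y = 7  -> DEAD (y not live)
Result (2 stmts):
  b = 2
  return b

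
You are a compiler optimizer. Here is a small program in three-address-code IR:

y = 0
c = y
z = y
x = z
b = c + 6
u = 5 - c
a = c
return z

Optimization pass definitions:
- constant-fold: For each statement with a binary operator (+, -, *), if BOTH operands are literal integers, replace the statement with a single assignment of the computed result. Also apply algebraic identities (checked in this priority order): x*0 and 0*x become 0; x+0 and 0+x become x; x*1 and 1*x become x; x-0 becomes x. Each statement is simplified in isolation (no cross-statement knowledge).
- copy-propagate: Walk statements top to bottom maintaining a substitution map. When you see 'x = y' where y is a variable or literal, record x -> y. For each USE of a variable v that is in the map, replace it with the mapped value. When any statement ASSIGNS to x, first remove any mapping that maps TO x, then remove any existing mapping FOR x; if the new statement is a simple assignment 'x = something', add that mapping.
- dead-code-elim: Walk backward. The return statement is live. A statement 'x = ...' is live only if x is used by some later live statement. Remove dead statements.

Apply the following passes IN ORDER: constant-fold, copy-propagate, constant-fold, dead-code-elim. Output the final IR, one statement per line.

Initial IR:
  y = 0
  c = y
  z = y
  x = z
  b = c + 6
  u = 5 - c
  a = c
  return z
After constant-fold (8 stmts):
  y = 0
  c = y
  z = y
  x = z
  b = c + 6
  u = 5 - c
  a = c
  return z
After copy-propagate (8 stmts):
  y = 0
  c = 0
  z = 0
  x = 0
  b = 0 + 6
  u = 5 - 0
  a = 0
  return 0
After constant-fold (8 stmts):
  y = 0
  c = 0
  z = 0
  x = 0
  b = 6
  u = 5
  a = 0
  return 0
After dead-code-elim (1 stmts):
  return 0

Answer: return 0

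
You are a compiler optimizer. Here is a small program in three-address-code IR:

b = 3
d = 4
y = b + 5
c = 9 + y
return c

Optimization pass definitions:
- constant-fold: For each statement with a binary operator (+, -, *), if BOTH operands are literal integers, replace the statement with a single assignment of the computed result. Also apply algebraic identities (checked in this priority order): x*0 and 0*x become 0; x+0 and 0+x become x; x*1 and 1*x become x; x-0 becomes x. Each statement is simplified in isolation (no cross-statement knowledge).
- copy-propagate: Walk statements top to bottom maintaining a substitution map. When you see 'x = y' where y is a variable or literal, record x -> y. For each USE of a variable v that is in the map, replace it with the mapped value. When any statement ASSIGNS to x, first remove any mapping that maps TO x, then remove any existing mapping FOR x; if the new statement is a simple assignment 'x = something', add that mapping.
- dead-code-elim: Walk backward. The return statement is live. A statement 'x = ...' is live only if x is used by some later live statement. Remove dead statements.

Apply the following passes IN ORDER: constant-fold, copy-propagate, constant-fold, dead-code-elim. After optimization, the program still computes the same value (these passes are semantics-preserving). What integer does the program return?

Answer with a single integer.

Initial IR:
  b = 3
  d = 4
  y = b + 5
  c = 9 + y
  return c
After constant-fold (5 stmts):
  b = 3
  d = 4
  y = b + 5
  c = 9 + y
  return c
After copy-propagate (5 stmts):
  b = 3
  d = 4
  y = 3 + 5
  c = 9 + y
  return c
After constant-fold (5 stmts):
  b = 3
  d = 4
  y = 8
  c = 9 + y
  return c
After dead-code-elim (3 stmts):
  y = 8
  c = 9 + y
  return c
Evaluate:
  b = 3  =>  b = 3
  d = 4  =>  d = 4
  y = b + 5  =>  y = 8
  c = 9 + y  =>  c = 17
  return c = 17

Answer: 17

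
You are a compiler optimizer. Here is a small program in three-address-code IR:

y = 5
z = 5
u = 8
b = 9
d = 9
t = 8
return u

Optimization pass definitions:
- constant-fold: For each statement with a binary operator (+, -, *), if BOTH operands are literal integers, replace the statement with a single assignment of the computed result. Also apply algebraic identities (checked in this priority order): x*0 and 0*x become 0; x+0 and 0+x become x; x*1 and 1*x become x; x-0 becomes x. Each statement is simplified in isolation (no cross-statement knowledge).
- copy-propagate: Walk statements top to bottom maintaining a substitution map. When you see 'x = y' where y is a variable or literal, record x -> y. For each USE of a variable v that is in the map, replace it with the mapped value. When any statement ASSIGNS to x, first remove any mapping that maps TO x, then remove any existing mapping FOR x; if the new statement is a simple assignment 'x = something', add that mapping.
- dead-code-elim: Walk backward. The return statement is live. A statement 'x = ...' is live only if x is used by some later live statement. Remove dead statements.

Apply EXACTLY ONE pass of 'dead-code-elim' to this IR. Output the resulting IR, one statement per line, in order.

Applying dead-code-elim statement-by-statement:
  [7] return u  -> KEEP (return); live=['u']
  [6] t = 8  -> DEAD (t not live)
  [5] d = 9  -> DEAD (d not live)
  [4] b = 9  -> DEAD (b not live)
  [3] u = 8  -> KEEP; live=[]
  [2] z = 5  -> DEAD (z not live)
  [1] y = 5  -> DEAD (y not live)
Result (2 stmts):
  u = 8
  return u

Answer: u = 8
return u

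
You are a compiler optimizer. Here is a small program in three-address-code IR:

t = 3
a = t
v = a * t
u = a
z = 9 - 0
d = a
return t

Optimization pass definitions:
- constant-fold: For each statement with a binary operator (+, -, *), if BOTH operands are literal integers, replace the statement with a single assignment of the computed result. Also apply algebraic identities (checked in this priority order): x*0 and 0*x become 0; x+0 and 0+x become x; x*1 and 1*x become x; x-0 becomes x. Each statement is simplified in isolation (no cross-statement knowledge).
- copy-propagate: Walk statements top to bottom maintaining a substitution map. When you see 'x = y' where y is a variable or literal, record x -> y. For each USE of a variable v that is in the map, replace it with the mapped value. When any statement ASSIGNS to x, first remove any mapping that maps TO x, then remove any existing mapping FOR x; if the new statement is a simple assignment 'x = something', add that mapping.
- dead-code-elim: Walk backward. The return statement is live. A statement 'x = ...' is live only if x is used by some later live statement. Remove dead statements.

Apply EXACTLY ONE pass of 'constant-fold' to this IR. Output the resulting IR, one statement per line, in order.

Answer: t = 3
a = t
v = a * t
u = a
z = 9
d = a
return t

Derivation:
Applying constant-fold statement-by-statement:
  [1] t = 3  (unchanged)
  [2] a = t  (unchanged)
  [3] v = a * t  (unchanged)
  [4] u = a  (unchanged)
  [5] z = 9 - 0  -> z = 9
  [6] d = a  (unchanged)
  [7] return t  (unchanged)
Result (7 stmts):
  t = 3
  a = t
  v = a * t
  u = a
  z = 9
  d = a
  return t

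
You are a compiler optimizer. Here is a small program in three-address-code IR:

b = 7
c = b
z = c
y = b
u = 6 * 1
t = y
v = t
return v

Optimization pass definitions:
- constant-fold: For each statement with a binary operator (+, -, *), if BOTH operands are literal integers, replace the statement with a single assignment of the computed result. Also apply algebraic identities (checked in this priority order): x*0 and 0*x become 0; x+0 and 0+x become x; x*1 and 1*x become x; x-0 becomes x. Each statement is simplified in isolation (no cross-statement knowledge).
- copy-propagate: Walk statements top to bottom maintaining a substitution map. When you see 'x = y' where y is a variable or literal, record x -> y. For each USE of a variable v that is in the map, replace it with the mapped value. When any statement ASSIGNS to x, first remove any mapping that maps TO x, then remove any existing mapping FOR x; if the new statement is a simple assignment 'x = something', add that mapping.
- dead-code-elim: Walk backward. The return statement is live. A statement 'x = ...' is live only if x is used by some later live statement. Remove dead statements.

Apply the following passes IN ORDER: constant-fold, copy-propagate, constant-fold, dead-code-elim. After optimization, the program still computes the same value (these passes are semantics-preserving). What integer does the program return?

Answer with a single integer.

Answer: 7

Derivation:
Initial IR:
  b = 7
  c = b
  z = c
  y = b
  u = 6 * 1
  t = y
  v = t
  return v
After constant-fold (8 stmts):
  b = 7
  c = b
  z = c
  y = b
  u = 6
  t = y
  v = t
  return v
After copy-propagate (8 stmts):
  b = 7
  c = 7
  z = 7
  y = 7
  u = 6
  t = 7
  v = 7
  return 7
After constant-fold (8 stmts):
  b = 7
  c = 7
  z = 7
  y = 7
  u = 6
  t = 7
  v = 7
  return 7
After dead-code-elim (1 stmts):
  return 7
Evaluate:
  b = 7  =>  b = 7
  c = b  =>  c = 7
  z = c  =>  z = 7
  y = b  =>  y = 7
  u = 6 * 1  =>  u = 6
  t = y  =>  t = 7
  v = t  =>  v = 7
  return v = 7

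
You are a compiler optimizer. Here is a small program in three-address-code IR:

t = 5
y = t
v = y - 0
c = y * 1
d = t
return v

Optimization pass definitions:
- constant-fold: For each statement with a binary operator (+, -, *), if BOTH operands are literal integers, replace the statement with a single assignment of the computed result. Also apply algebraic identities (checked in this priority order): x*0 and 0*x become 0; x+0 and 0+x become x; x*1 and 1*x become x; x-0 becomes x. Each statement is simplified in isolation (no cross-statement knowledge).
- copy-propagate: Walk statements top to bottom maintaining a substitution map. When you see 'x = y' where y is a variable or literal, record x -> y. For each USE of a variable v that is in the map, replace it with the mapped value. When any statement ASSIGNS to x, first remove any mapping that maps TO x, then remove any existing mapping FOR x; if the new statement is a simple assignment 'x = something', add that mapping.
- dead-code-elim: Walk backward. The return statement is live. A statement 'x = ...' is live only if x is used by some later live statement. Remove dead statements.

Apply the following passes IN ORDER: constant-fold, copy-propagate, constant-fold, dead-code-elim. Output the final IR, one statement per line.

Answer: return 5

Derivation:
Initial IR:
  t = 5
  y = t
  v = y - 0
  c = y * 1
  d = t
  return v
After constant-fold (6 stmts):
  t = 5
  y = t
  v = y
  c = y
  d = t
  return v
After copy-propagate (6 stmts):
  t = 5
  y = 5
  v = 5
  c = 5
  d = 5
  return 5
After constant-fold (6 stmts):
  t = 5
  y = 5
  v = 5
  c = 5
  d = 5
  return 5
After dead-code-elim (1 stmts):
  return 5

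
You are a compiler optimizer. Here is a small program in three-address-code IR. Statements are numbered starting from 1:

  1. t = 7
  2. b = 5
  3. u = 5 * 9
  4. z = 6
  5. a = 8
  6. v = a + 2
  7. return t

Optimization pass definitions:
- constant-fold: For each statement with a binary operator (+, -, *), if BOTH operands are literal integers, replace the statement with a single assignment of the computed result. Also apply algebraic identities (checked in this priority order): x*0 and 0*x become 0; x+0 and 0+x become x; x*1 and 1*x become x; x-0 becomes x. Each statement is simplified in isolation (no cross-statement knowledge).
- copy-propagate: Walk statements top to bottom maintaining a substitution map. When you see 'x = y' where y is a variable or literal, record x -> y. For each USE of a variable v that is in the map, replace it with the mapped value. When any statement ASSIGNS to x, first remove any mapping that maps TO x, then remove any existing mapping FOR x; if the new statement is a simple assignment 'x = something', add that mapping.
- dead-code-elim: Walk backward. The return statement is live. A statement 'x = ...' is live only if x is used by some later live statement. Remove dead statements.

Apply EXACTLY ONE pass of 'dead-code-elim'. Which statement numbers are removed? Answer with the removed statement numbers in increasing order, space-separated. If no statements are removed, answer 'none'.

Backward liveness scan:
Stmt 1 't = 7': KEEP (t is live); live-in = []
Stmt 2 'b = 5': DEAD (b not in live set ['t'])
Stmt 3 'u = 5 * 9': DEAD (u not in live set ['t'])
Stmt 4 'z = 6': DEAD (z not in live set ['t'])
Stmt 5 'a = 8': DEAD (a not in live set ['t'])
Stmt 6 'v = a + 2': DEAD (v not in live set ['t'])
Stmt 7 'return t': KEEP (return); live-in = ['t']
Removed statement numbers: [2, 3, 4, 5, 6]
Surviving IR:
  t = 7
  return t

Answer: 2 3 4 5 6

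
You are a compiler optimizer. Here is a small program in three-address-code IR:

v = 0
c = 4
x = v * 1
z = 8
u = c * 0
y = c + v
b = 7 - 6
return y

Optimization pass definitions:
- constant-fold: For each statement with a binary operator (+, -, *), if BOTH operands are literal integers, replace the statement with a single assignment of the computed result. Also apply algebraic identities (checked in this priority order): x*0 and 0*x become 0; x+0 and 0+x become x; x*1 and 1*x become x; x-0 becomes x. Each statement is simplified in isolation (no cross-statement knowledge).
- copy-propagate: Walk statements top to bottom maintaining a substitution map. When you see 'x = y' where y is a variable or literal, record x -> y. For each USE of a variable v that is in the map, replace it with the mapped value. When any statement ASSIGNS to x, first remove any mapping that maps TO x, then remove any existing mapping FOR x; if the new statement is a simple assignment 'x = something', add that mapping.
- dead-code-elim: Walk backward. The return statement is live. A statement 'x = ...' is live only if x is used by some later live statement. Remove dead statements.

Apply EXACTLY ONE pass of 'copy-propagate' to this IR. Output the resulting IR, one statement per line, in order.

Answer: v = 0
c = 4
x = 0 * 1
z = 8
u = 4 * 0
y = 4 + 0
b = 7 - 6
return y

Derivation:
Applying copy-propagate statement-by-statement:
  [1] v = 0  (unchanged)
  [2] c = 4  (unchanged)
  [3] x = v * 1  -> x = 0 * 1
  [4] z = 8  (unchanged)
  [5] u = c * 0  -> u = 4 * 0
  [6] y = c + v  -> y = 4 + 0
  [7] b = 7 - 6  (unchanged)
  [8] return y  (unchanged)
Result (8 stmts):
  v = 0
  c = 4
  x = 0 * 1
  z = 8
  u = 4 * 0
  y = 4 + 0
  b = 7 - 6
  return y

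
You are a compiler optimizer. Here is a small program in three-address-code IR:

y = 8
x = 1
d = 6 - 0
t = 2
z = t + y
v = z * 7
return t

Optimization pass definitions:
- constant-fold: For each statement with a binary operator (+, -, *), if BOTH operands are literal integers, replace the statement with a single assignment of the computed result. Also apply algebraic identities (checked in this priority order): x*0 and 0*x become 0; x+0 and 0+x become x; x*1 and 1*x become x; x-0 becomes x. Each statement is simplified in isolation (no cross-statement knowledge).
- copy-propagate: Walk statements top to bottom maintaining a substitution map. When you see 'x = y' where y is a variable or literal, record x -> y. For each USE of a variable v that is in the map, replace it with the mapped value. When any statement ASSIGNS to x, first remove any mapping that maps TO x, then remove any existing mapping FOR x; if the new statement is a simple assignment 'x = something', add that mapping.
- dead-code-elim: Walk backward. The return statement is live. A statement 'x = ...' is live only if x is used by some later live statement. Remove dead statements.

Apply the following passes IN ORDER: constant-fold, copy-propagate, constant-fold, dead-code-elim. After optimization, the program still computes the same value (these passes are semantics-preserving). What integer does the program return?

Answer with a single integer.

Initial IR:
  y = 8
  x = 1
  d = 6 - 0
  t = 2
  z = t + y
  v = z * 7
  return t
After constant-fold (7 stmts):
  y = 8
  x = 1
  d = 6
  t = 2
  z = t + y
  v = z * 7
  return t
After copy-propagate (7 stmts):
  y = 8
  x = 1
  d = 6
  t = 2
  z = 2 + 8
  v = z * 7
  return 2
After constant-fold (7 stmts):
  y = 8
  x = 1
  d = 6
  t = 2
  z = 10
  v = z * 7
  return 2
After dead-code-elim (1 stmts):
  return 2
Evaluate:
  y = 8  =>  y = 8
  x = 1  =>  x = 1
  d = 6 - 0  =>  d = 6
  t = 2  =>  t = 2
  z = t + y  =>  z = 10
  v = z * 7  =>  v = 70
  return t = 2

Answer: 2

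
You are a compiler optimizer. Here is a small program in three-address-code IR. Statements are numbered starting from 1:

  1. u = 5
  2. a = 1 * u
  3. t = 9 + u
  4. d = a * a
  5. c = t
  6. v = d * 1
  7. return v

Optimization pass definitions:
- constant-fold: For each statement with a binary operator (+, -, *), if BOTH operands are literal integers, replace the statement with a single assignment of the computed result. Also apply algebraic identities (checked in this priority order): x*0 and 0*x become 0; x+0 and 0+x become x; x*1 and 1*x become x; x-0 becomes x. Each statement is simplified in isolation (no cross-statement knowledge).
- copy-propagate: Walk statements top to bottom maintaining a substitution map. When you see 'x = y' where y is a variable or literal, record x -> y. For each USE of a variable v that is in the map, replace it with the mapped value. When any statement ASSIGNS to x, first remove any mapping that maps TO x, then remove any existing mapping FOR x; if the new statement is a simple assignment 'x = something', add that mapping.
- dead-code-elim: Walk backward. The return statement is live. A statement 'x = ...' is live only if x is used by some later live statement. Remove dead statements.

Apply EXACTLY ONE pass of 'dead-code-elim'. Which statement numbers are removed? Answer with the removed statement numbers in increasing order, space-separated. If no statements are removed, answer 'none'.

Backward liveness scan:
Stmt 1 'u = 5': KEEP (u is live); live-in = []
Stmt 2 'a = 1 * u': KEEP (a is live); live-in = ['u']
Stmt 3 't = 9 + u': DEAD (t not in live set ['a'])
Stmt 4 'd = a * a': KEEP (d is live); live-in = ['a']
Stmt 5 'c = t': DEAD (c not in live set ['d'])
Stmt 6 'v = d * 1': KEEP (v is live); live-in = ['d']
Stmt 7 'return v': KEEP (return); live-in = ['v']
Removed statement numbers: [3, 5]
Surviving IR:
  u = 5
  a = 1 * u
  d = a * a
  v = d * 1
  return v

Answer: 3 5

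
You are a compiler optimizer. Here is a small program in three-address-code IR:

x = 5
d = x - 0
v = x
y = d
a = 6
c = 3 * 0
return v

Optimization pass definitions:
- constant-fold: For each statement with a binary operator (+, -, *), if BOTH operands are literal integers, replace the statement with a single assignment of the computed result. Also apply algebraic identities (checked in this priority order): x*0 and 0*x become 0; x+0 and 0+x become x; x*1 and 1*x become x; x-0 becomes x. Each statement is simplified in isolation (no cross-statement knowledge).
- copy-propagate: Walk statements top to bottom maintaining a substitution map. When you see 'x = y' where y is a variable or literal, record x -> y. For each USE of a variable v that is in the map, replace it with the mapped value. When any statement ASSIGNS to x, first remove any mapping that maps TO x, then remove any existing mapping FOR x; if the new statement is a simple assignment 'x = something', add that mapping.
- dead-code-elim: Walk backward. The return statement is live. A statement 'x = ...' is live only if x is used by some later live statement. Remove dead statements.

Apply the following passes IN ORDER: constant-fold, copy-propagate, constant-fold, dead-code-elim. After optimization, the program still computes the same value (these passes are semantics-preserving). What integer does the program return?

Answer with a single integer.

Initial IR:
  x = 5
  d = x - 0
  v = x
  y = d
  a = 6
  c = 3 * 0
  return v
After constant-fold (7 stmts):
  x = 5
  d = x
  v = x
  y = d
  a = 6
  c = 0
  return v
After copy-propagate (7 stmts):
  x = 5
  d = 5
  v = 5
  y = 5
  a = 6
  c = 0
  return 5
After constant-fold (7 stmts):
  x = 5
  d = 5
  v = 5
  y = 5
  a = 6
  c = 0
  return 5
After dead-code-elim (1 stmts):
  return 5
Evaluate:
  x = 5  =>  x = 5
  d = x - 0  =>  d = 5
  v = x  =>  v = 5
  y = d  =>  y = 5
  a = 6  =>  a = 6
  c = 3 * 0  =>  c = 0
  return v = 5

Answer: 5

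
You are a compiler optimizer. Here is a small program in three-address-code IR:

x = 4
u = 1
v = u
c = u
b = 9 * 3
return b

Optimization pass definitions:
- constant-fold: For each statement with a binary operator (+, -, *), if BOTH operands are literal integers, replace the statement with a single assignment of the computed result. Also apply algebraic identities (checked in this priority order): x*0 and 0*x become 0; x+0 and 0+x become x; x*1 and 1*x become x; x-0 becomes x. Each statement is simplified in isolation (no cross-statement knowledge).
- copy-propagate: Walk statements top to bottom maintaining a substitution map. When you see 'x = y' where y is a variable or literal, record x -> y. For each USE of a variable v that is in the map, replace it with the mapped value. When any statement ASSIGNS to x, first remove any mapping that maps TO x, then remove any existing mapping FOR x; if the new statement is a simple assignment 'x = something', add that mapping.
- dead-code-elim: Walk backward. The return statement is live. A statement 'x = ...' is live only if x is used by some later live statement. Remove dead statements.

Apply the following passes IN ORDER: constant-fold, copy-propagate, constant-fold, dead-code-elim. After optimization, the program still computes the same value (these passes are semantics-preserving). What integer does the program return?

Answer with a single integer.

Initial IR:
  x = 4
  u = 1
  v = u
  c = u
  b = 9 * 3
  return b
After constant-fold (6 stmts):
  x = 4
  u = 1
  v = u
  c = u
  b = 27
  return b
After copy-propagate (6 stmts):
  x = 4
  u = 1
  v = 1
  c = 1
  b = 27
  return 27
After constant-fold (6 stmts):
  x = 4
  u = 1
  v = 1
  c = 1
  b = 27
  return 27
After dead-code-elim (1 stmts):
  return 27
Evaluate:
  x = 4  =>  x = 4
  u = 1  =>  u = 1
  v = u  =>  v = 1
  c = u  =>  c = 1
  b = 9 * 3  =>  b = 27
  return b = 27

Answer: 27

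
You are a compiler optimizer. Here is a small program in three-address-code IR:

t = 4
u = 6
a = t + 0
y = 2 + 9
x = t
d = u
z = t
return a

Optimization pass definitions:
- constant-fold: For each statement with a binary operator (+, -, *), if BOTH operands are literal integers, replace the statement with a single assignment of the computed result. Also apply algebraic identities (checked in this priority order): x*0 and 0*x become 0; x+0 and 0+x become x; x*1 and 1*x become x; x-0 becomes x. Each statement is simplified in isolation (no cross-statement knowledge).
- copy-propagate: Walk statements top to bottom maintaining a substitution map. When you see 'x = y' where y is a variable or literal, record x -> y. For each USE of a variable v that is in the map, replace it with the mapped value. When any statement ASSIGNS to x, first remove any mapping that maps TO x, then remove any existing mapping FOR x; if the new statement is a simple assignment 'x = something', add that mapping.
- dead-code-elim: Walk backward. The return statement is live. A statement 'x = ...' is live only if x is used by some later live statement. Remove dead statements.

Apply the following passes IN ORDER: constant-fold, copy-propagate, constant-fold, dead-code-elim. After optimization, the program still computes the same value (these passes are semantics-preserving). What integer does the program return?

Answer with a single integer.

Answer: 4

Derivation:
Initial IR:
  t = 4
  u = 6
  a = t + 0
  y = 2 + 9
  x = t
  d = u
  z = t
  return a
After constant-fold (8 stmts):
  t = 4
  u = 6
  a = t
  y = 11
  x = t
  d = u
  z = t
  return a
After copy-propagate (8 stmts):
  t = 4
  u = 6
  a = 4
  y = 11
  x = 4
  d = 6
  z = 4
  return 4
After constant-fold (8 stmts):
  t = 4
  u = 6
  a = 4
  y = 11
  x = 4
  d = 6
  z = 4
  return 4
After dead-code-elim (1 stmts):
  return 4
Evaluate:
  t = 4  =>  t = 4
  u = 6  =>  u = 6
  a = t + 0  =>  a = 4
  y = 2 + 9  =>  y = 11
  x = t  =>  x = 4
  d = u  =>  d = 6
  z = t  =>  z = 4
  return a = 4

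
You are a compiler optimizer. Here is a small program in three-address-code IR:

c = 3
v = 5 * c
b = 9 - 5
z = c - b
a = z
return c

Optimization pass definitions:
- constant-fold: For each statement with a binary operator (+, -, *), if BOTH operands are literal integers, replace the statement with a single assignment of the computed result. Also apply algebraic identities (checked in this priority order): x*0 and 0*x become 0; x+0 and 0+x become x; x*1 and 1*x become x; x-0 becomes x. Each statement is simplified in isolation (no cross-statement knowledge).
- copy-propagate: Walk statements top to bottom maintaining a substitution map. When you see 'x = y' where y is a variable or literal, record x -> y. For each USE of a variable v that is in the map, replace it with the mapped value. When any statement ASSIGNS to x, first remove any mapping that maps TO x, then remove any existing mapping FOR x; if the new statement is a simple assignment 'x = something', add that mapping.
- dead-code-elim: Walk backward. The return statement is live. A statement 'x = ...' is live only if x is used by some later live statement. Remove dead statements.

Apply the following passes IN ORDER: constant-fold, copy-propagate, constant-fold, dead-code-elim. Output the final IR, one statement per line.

Initial IR:
  c = 3
  v = 5 * c
  b = 9 - 5
  z = c - b
  a = z
  return c
After constant-fold (6 stmts):
  c = 3
  v = 5 * c
  b = 4
  z = c - b
  a = z
  return c
After copy-propagate (6 stmts):
  c = 3
  v = 5 * 3
  b = 4
  z = 3 - 4
  a = z
  return 3
After constant-fold (6 stmts):
  c = 3
  v = 15
  b = 4
  z = -1
  a = z
  return 3
After dead-code-elim (1 stmts):
  return 3

Answer: return 3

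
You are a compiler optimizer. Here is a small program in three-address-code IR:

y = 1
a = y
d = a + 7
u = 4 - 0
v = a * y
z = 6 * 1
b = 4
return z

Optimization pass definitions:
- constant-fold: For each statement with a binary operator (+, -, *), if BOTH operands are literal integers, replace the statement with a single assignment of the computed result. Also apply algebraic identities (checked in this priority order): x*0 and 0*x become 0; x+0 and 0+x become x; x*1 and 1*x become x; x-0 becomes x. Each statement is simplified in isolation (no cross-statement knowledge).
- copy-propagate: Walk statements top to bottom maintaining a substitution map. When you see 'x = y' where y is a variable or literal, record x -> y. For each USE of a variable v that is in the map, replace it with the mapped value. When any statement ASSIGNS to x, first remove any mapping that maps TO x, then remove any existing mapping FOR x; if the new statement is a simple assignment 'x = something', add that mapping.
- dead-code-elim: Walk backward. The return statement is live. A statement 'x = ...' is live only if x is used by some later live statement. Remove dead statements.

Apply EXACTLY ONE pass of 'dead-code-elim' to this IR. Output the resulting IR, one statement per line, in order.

Applying dead-code-elim statement-by-statement:
  [8] return z  -> KEEP (return); live=['z']
  [7] b = 4  -> DEAD (b not live)
  [6] z = 6 * 1  -> KEEP; live=[]
  [5] v = a * y  -> DEAD (v not live)
  [4] u = 4 - 0  -> DEAD (u not live)
  [3] d = a + 7  -> DEAD (d not live)
  [2] a = y  -> DEAD (a not live)
  [1] y = 1  -> DEAD (y not live)
Result (2 stmts):
  z = 6 * 1
  return z

Answer: z = 6 * 1
return z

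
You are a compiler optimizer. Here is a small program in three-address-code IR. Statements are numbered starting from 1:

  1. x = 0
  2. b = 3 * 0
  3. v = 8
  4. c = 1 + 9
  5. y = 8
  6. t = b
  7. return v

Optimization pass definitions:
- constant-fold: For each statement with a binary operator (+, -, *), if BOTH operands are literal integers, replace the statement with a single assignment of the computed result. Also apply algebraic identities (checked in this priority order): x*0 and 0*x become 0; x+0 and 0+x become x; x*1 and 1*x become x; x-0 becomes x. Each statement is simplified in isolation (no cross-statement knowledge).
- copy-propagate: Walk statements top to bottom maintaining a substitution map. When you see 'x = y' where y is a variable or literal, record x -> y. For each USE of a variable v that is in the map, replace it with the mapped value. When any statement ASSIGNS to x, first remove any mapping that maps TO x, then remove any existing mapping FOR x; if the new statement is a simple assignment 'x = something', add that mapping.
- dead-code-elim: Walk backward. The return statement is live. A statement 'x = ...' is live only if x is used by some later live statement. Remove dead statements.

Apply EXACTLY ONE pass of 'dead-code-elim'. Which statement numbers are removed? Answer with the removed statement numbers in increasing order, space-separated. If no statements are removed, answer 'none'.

Backward liveness scan:
Stmt 1 'x = 0': DEAD (x not in live set [])
Stmt 2 'b = 3 * 0': DEAD (b not in live set [])
Stmt 3 'v = 8': KEEP (v is live); live-in = []
Stmt 4 'c = 1 + 9': DEAD (c not in live set ['v'])
Stmt 5 'y = 8': DEAD (y not in live set ['v'])
Stmt 6 't = b': DEAD (t not in live set ['v'])
Stmt 7 'return v': KEEP (return); live-in = ['v']
Removed statement numbers: [1, 2, 4, 5, 6]
Surviving IR:
  v = 8
  return v

Answer: 1 2 4 5 6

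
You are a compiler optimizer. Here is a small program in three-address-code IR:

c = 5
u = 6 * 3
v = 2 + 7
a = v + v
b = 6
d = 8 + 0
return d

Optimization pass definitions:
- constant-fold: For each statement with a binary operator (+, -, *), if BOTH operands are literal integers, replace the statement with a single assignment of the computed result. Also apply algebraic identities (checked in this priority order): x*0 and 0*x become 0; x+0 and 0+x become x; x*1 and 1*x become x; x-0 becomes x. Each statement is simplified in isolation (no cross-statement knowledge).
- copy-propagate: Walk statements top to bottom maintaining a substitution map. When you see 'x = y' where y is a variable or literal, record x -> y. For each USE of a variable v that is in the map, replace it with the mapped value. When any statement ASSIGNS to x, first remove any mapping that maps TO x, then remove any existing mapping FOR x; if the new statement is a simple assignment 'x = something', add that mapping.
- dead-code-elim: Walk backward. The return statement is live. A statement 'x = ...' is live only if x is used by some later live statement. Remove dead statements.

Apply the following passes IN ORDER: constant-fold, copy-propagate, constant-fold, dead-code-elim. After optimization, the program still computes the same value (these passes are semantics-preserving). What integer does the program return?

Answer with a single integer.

Answer: 8

Derivation:
Initial IR:
  c = 5
  u = 6 * 3
  v = 2 + 7
  a = v + v
  b = 6
  d = 8 + 0
  return d
After constant-fold (7 stmts):
  c = 5
  u = 18
  v = 9
  a = v + v
  b = 6
  d = 8
  return d
After copy-propagate (7 stmts):
  c = 5
  u = 18
  v = 9
  a = 9 + 9
  b = 6
  d = 8
  return 8
After constant-fold (7 stmts):
  c = 5
  u = 18
  v = 9
  a = 18
  b = 6
  d = 8
  return 8
After dead-code-elim (1 stmts):
  return 8
Evaluate:
  c = 5  =>  c = 5
  u = 6 * 3  =>  u = 18
  v = 2 + 7  =>  v = 9
  a = v + v  =>  a = 18
  b = 6  =>  b = 6
  d = 8 + 0  =>  d = 8
  return d = 8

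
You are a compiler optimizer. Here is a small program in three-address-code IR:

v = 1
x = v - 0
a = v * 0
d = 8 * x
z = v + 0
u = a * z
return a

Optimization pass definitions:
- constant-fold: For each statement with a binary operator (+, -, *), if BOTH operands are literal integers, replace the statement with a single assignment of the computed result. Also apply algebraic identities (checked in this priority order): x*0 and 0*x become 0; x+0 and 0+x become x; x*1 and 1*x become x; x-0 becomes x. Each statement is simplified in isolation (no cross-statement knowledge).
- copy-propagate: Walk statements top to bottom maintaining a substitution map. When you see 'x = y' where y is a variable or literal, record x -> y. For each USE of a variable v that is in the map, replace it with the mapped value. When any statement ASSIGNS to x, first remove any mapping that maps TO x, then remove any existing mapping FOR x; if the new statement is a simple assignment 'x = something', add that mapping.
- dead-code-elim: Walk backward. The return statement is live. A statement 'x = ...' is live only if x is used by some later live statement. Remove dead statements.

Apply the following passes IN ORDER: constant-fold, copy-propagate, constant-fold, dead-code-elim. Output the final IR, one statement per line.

Answer: return 0

Derivation:
Initial IR:
  v = 1
  x = v - 0
  a = v * 0
  d = 8 * x
  z = v + 0
  u = a * z
  return a
After constant-fold (7 stmts):
  v = 1
  x = v
  a = 0
  d = 8 * x
  z = v
  u = a * z
  return a
After copy-propagate (7 stmts):
  v = 1
  x = 1
  a = 0
  d = 8 * 1
  z = 1
  u = 0 * 1
  return 0
After constant-fold (7 stmts):
  v = 1
  x = 1
  a = 0
  d = 8
  z = 1
  u = 0
  return 0
After dead-code-elim (1 stmts):
  return 0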